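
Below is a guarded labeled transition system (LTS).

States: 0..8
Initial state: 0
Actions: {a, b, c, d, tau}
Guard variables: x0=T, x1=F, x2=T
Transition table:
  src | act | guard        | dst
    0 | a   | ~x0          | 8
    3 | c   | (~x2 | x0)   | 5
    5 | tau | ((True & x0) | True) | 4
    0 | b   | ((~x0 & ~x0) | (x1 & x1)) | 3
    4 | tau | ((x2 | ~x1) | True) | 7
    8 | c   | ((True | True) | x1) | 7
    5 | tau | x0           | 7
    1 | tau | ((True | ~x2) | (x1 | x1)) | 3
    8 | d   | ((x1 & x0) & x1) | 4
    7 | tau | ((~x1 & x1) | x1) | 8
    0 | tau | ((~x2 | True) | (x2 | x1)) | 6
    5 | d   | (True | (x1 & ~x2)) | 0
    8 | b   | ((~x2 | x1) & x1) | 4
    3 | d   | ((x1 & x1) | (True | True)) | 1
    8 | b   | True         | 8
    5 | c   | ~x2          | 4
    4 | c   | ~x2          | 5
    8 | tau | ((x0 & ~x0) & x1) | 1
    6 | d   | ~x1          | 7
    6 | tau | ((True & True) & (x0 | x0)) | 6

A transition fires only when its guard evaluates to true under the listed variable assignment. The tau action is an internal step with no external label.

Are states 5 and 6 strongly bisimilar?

Answer: NOT BISIMILAR

Working:
Bisimulation quotient by refinement:
  P[0] = {{0,1,2,3,4,5,6,7,8}}
  P[1] = {{0,1,4},{2,7},{3},{5,6},{8}}
  P[2] = {{0},{1},{2,7},{3},{4},{5},{6},{8}}
Fixed point at round 3; 8 class(es).
[5]={5}  [6]={6}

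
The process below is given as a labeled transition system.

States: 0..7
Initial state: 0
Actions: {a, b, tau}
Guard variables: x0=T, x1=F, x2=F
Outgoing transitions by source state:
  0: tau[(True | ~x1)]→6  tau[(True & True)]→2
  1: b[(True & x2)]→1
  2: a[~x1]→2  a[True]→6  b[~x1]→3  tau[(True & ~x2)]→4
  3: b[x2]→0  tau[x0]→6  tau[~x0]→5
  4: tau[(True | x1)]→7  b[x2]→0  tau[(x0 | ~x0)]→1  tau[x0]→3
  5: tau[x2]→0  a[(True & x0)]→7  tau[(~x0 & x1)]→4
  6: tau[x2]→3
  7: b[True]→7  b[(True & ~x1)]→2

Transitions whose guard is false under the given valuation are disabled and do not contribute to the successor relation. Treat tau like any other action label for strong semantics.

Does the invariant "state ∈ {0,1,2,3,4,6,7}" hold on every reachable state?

Answer: INVARIANT HOLDS

Analysis:
Allowed set {0,1,2,3,4,6,7}
Reachable = {0,1,2,3,4,6,7}
  0: ok
  1: ok
  2: ok
  3: ok
  4: ok
  6: ok
  7: ok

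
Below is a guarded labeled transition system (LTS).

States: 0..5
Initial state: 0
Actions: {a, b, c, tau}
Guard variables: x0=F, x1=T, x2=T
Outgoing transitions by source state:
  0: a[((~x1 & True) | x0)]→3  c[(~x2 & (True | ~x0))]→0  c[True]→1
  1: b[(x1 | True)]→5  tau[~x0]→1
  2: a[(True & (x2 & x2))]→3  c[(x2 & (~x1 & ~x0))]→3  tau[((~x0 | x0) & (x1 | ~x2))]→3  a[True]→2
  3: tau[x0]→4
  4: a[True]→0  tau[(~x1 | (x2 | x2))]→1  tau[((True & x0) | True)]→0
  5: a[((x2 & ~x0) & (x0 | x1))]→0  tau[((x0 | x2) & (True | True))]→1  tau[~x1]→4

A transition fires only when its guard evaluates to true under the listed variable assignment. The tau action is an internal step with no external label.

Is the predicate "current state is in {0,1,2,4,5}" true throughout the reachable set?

Answer: INVARIANT HOLDS

Analysis:
Safe = {0,1,2,4,5}
Reach set: {0,1,5}
  0: ✓
  1: ✓
  5: ✓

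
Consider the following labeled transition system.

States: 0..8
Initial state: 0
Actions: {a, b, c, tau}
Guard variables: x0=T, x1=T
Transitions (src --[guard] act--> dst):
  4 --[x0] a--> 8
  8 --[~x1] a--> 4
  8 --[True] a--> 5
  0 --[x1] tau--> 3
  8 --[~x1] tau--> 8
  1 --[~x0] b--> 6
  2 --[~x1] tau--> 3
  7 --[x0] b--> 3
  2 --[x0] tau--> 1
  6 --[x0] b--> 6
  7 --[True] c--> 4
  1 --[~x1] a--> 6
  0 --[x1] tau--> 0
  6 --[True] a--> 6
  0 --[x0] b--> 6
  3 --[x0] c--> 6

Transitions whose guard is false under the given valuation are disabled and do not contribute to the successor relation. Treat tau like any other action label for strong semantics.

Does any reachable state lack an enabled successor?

Answer: DEADLOCK-FREE

Working:
Reachable = {0,3,6}
  0: b→6  tau→0  tau→3  [3 exit(s)]
  3: c→6  [1 exit(s)]
  6: a→6  b→6  [2 exit(s)]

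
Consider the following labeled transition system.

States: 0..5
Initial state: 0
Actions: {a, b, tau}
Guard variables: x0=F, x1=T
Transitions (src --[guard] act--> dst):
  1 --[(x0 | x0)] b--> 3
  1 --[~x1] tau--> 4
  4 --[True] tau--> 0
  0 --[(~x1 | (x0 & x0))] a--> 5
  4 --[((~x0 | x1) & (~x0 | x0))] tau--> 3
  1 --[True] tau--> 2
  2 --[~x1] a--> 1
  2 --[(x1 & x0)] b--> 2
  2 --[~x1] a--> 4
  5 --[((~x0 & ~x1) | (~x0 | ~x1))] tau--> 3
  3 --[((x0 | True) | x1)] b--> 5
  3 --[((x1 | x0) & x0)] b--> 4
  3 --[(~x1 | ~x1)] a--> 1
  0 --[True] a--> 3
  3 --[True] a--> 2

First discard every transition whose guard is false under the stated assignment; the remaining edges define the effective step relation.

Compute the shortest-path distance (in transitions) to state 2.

Answer: 2

Trace:
BFS to 2:
  depth 0: {0}
  depth 1: {3}
  depth 2: {2,5}
2 enters at depth 2; path a·a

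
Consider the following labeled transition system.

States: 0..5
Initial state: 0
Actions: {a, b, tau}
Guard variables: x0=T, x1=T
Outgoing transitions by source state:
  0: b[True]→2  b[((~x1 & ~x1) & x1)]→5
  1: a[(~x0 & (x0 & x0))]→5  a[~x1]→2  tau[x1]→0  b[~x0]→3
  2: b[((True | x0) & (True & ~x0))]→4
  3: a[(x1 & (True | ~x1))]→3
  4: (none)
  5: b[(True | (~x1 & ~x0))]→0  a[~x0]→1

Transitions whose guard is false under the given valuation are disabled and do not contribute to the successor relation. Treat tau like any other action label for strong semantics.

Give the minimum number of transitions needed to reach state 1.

Answer: UNREACHABLE

Working:
BFS to 1:
  L0 = {0}
  L1 = {2}
1 never appears.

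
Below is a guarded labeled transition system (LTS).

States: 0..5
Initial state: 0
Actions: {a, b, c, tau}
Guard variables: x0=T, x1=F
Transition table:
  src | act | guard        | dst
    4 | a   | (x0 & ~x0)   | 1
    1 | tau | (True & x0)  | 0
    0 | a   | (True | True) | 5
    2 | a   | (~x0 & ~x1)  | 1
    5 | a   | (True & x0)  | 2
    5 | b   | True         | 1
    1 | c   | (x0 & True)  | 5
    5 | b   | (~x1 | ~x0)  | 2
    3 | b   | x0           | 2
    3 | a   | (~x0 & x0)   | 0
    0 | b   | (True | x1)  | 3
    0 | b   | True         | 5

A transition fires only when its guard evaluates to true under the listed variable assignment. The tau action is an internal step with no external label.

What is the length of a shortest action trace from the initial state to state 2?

Answer: 2

Trace:
BFS to 2:
  depth 0: {0}
  depth 1: {3,5}
  depth 2: {1,2}
depth(2)=2, e.g. a·a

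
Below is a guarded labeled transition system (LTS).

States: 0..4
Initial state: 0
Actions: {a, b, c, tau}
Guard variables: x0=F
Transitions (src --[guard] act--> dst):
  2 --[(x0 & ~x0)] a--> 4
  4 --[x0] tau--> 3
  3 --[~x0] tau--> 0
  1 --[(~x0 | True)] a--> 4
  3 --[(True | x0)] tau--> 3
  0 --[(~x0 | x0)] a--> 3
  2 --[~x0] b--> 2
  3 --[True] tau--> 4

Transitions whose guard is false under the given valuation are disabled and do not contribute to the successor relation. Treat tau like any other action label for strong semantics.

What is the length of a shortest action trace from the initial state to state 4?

Answer: 2

Working:
BFS to 4:
  depth 0: {0}
  depth 1: {3}
  depth 2: {4}
first hit 4 at d=2 via a·tau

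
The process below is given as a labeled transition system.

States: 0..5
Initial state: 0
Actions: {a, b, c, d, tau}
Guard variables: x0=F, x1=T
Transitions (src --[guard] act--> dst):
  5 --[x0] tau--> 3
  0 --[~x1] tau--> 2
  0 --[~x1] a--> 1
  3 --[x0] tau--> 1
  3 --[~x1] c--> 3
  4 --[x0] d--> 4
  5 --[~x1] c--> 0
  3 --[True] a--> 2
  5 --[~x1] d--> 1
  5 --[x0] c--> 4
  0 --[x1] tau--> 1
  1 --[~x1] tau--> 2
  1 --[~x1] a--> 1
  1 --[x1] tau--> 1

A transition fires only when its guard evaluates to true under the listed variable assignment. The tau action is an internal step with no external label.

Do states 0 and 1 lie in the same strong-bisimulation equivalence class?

Answer: BISIMILAR

Trace:
Compute ~ classes (split until stable):
  round 0: {{0,1,2,3,4,5}}
  round 1: {{0,1},{2,4,5},{3}}
Fixed point at round 2; 3 class(es).
[0]={0,1}  [1]={0,1}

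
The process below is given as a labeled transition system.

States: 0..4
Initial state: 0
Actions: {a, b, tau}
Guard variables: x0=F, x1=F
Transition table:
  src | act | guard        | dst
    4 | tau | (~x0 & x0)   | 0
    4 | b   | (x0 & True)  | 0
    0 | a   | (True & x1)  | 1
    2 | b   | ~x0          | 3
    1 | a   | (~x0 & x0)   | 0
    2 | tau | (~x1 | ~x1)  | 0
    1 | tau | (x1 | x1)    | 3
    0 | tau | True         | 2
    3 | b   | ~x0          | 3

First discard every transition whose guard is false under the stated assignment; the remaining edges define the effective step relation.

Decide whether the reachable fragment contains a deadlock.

Answer: DEADLOCK-FREE

Analysis:
Reach set: {0,2,3}
  0: tau→2  [1 out]
  2: b→3  tau→0  [2 out]
  3: b→3  [1 out]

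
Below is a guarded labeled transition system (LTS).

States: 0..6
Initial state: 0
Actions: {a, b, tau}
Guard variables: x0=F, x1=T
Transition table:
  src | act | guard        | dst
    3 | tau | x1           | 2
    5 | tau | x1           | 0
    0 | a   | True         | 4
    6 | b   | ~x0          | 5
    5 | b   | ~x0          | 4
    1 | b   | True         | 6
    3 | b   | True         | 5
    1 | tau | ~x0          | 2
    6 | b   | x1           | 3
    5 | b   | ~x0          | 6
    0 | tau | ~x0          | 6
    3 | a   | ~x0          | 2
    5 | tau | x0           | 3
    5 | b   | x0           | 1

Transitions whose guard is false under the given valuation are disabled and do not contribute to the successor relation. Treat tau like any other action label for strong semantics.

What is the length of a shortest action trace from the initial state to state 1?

Answer: UNREACHABLE

Working:
BFS to 1:
  Layer 0: {0}
  Layer 1: {4,6}
  Layer 2: {3,5}
  Layer 3: {2}
1 never appears.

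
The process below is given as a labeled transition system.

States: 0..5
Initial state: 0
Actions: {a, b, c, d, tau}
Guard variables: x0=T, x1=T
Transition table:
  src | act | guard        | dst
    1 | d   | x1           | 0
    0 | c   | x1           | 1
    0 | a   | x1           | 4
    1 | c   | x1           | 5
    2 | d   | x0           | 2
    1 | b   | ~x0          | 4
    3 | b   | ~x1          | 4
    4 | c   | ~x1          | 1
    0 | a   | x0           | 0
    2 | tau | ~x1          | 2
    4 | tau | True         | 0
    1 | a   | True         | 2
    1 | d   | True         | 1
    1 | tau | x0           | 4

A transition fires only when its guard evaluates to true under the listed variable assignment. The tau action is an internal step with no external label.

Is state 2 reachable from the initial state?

After dropping false guards: 10 live edges.
depth 0: {0}
depth 1: {1,4}  cumulative {0,1,4}
depth 2: {2,5}  cumulative {0,1,2,4,5}
Reach set: {0,1,2,4,5}
witness 2: c·a

Answer: REACHABLE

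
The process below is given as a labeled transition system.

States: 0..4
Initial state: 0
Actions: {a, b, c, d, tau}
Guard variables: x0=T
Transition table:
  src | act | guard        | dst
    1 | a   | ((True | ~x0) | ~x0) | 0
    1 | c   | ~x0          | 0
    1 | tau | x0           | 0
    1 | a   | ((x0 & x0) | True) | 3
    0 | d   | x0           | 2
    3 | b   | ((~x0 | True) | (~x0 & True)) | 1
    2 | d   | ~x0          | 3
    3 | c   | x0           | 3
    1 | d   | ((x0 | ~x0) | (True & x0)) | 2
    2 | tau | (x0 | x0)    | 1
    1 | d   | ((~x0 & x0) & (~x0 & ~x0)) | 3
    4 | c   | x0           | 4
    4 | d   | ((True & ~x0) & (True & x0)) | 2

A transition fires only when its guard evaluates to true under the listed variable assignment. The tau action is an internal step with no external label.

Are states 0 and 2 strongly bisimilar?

Answer: NOT BISIMILAR

Analysis:
Bisimulation quotient by refinement:
  π0 = {{0,1,2,3,4}}
  π1 = {{0},{1},{2},{3},{4}}
Fixed point at round 2; 5 class(es).
0∈{0}, 2∈{2}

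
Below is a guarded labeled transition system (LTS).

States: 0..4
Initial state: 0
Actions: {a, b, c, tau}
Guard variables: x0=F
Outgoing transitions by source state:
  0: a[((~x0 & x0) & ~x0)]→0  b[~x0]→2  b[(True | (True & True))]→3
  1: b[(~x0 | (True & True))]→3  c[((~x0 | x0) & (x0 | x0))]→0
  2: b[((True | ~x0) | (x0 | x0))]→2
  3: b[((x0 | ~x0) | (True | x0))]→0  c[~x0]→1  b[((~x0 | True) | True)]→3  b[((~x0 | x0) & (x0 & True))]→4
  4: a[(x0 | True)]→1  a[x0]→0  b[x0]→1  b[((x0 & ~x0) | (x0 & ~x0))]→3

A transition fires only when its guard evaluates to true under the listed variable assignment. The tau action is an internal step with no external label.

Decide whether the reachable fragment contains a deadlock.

Reach set: {0,1,2,3}
  0: b→2  b→3  [2 exit(s)]
  1: b→3  [1 exit(s)]
  2: b→2  [1 exit(s)]
  3: b→0  b→3  c→1  [3 exit(s)]

Answer: DEADLOCK-FREE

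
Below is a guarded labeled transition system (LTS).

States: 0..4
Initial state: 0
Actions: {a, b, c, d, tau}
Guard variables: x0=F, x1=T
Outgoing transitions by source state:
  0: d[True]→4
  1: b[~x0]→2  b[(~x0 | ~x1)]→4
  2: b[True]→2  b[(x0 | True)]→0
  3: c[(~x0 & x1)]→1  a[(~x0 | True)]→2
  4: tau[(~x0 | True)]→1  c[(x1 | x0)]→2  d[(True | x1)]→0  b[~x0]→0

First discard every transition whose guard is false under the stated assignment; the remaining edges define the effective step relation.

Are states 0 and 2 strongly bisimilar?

Compute ~ classes (split until stable):
  P[0] = {{0,1,2,3,4}}
  P[1] = {{0},{1,2},{3},{4}}
  P[2] = {{0},{1},{2},{3},{4}}
5 equivalence class(es) (converged in 3)
[0]={0}  [2]={2}

Answer: NOT BISIMILAR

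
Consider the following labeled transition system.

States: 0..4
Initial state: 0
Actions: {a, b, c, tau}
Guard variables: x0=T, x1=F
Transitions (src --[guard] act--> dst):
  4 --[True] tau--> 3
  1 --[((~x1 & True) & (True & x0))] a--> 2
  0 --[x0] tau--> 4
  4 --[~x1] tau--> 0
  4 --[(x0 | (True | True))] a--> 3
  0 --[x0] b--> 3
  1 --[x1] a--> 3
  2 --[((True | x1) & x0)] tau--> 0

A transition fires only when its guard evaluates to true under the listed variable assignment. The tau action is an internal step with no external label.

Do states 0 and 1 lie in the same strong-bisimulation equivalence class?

Refine partition for ~:
  P[0] = {{0,1,2,3,4}}
  P[1] = {{0},{1},{2},{3},{4}}
5 equivalence class(es) (converged in 2)
0∈{0}, 1∈{1}

Answer: NOT BISIMILAR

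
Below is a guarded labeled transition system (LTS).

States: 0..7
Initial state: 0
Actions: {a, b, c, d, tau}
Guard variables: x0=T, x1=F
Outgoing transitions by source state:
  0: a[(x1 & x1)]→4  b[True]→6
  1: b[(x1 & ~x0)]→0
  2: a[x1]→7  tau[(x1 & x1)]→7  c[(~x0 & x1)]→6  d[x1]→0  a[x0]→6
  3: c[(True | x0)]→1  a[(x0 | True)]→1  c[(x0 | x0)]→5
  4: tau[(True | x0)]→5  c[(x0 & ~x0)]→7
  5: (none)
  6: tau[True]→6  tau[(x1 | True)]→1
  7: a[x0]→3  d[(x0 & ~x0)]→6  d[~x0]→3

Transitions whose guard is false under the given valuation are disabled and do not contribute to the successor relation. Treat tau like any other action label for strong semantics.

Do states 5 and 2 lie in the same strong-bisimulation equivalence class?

Answer: NOT BISIMILAR

Working:
Compute ~ classes (split until stable):
  round 0: {{0,1,2,3,4,5,6,7}}
  round 1: {{0},{1,5},{2,7},{3},{4,6}}
  round 2: {{0},{1,5},{2},{3},{4},{6},{7}}
7 equivalence class(es) (converged in 3)
class of 5: {1,5}; class of 2: {2}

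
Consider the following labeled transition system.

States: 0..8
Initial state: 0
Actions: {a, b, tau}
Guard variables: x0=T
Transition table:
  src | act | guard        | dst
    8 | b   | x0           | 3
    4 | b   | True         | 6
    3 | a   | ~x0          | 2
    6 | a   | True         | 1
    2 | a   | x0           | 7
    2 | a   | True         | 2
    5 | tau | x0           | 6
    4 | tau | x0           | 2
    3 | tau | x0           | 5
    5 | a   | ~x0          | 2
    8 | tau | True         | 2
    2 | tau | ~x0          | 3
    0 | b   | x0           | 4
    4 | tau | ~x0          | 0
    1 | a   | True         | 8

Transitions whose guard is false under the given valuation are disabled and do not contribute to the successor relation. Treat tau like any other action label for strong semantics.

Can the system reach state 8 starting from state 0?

Answer: REACHABLE

Analysis:
After dropping false guards: 11 live edges.
depth 0: {0}
depth 1: {4}  cumulative {0,4}
depth 2: {2,6}  cumulative {0,2,4,6}
depth 3: {1,7}  cumulative {0,1,2,4,6,7}
depth 4: {8}  cumulative {0,1,2,4,6,7,8}
depth 5: {3}  cumulative {0,1,2,3,4,6,7,8}
depth 6: {5}  cumulative {0,1,2,3,4,5,6,7,8}
R = {0,1,2,3,4,5,6,7,8}
Path to 8: b·b·a·a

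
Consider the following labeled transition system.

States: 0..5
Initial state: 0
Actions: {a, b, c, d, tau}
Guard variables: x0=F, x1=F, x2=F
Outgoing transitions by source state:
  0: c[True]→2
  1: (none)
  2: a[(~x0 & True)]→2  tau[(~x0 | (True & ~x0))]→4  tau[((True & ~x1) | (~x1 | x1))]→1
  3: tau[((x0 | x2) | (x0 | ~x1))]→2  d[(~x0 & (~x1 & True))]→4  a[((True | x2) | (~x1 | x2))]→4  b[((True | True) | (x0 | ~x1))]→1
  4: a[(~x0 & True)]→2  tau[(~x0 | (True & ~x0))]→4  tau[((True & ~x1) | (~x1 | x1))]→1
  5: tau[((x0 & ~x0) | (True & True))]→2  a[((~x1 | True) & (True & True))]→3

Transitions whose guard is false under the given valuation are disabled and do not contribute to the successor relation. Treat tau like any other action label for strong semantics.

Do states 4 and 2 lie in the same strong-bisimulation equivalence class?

Answer: BISIMILAR

Analysis:
Compute ~ classes (split until stable):
  round 0: {{0,1,2,3,4,5}}
  round 1: {{0},{1},{2,4,5},{3}}
  round 2: {{0},{1},{2,4},{3},{5}}
Fixed point at round 3; 5 class(es).
4∈{2,4}, 2∈{2,4}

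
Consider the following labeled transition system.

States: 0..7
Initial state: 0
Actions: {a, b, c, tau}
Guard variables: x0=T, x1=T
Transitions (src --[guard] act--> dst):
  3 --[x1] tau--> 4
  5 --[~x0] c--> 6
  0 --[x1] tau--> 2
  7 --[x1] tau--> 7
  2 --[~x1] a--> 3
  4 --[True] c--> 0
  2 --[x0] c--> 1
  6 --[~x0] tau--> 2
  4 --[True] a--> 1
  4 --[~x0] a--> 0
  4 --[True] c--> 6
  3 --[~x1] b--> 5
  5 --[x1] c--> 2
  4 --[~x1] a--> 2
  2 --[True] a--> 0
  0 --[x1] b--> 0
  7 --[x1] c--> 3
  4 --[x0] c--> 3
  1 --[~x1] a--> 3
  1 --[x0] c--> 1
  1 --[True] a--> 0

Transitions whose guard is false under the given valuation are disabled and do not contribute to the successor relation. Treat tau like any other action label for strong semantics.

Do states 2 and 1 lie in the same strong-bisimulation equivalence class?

Answer: BISIMILAR

Analysis:
Compute ~ classes (split until stable):
  P[0] = {{0,1,2,3,4,5,6,7}}
  P[1] = {{0},{1,2,4},{3},{5},{6},{7}}
  P[2] = {{0},{1,2},{3},{4},{5},{6},{7}}
stable after 3 split(s): 7 block(s)
class of 2: {1,2}; class of 1: {1,2}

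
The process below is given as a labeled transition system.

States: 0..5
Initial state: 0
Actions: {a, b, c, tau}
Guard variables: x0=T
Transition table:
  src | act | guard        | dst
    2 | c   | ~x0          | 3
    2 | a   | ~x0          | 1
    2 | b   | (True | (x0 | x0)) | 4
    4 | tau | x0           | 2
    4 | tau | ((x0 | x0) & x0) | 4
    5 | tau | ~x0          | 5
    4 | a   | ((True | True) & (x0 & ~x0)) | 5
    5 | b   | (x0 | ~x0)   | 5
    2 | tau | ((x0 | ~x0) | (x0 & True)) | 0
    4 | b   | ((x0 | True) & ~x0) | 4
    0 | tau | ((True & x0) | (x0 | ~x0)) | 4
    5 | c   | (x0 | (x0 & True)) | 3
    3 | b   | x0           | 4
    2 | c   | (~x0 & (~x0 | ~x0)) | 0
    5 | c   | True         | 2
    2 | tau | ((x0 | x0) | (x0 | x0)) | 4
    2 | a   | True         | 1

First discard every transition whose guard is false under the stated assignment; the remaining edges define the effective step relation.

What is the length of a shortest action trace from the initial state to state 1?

Answer: 3

Analysis:
Breadth-first toward 1:
  L0 = {0}
  L1 = {4}
  L2 = {2}
  L3 = {1}
1 enters at depth 3; path tau·tau·a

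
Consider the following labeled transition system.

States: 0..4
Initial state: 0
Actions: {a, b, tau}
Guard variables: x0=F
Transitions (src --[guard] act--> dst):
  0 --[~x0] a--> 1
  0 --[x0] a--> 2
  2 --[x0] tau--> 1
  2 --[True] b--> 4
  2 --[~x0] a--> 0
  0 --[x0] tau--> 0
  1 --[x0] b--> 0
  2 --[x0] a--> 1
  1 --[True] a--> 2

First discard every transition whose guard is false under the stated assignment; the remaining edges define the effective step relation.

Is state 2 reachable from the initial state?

Answer: REACHABLE

Working:
4 transition(s) survive guard evaluation.
Layer 0: {0}
Layer 1: {1}  cumulative {0,1}
Layer 2: {2}  cumulative {0,1,2}
Layer 3: {4}  cumulative {0,1,2,4}
R = {0,1,2,4}
trace reaching 2: a·a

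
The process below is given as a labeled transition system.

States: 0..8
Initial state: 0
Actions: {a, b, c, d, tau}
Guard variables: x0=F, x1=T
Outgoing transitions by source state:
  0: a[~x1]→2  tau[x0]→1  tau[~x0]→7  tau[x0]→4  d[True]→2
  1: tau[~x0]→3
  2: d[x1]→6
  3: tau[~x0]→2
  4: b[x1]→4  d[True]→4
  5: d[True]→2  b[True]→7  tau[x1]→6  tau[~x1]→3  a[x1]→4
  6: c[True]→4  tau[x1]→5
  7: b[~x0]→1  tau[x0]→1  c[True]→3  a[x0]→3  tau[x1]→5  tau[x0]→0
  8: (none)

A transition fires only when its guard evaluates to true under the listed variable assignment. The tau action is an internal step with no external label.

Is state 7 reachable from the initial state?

Guard filter leaves 16 enabled edge(s).
depth 0: {0}
depth 1: {2,7}  now seen {0,2,7}
depth 2: {1,3,5,6}  now seen {0,1,2,3,5,6,7}
depth 3: {4}  now seen {0,1,2,3,4,5,6,7}
Reachable = {0,1,2,3,4,5,6,7}
trace reaching 7: tau

Answer: REACHABLE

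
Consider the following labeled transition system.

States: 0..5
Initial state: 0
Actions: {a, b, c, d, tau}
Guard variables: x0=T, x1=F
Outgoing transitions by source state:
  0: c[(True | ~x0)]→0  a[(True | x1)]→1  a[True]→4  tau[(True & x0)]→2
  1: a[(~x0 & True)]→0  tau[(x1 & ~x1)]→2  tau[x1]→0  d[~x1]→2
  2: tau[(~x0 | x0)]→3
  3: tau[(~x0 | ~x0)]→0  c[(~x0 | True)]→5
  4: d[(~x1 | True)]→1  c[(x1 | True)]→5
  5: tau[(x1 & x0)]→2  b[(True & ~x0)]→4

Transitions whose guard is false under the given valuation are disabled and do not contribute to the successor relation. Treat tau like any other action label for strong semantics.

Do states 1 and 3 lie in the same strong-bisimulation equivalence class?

Answer: NOT BISIMILAR

Trace:
Bisimulation quotient by refinement:
  π0 = {{0,1,2,3,4,5}}
  π1 = {{0},{1},{2},{3},{4},{5}}
Fixed point at round 2; 6 class(es).
class of 1: {1}; class of 3: {3}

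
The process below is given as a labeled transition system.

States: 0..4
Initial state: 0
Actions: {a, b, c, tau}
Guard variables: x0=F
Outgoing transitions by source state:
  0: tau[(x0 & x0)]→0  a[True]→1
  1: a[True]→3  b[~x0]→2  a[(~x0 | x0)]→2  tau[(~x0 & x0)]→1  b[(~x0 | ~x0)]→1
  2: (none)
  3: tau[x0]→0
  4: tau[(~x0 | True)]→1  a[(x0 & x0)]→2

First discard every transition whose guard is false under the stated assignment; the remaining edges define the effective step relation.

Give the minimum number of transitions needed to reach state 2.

BFS to 2:
  Layer 0: {0}
  Layer 1: {1}
  Layer 2: {2,3}
depth(2)=2, e.g. a·a

Answer: 2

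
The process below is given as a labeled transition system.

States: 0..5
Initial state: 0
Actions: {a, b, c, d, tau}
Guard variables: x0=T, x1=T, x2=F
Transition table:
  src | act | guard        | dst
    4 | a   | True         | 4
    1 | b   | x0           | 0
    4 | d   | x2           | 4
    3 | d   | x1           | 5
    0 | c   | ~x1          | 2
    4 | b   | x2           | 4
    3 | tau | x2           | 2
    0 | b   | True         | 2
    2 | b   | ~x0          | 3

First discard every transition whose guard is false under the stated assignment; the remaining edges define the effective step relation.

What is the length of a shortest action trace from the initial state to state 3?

Answer: UNREACHABLE

Analysis:
Layered search for 3:
  depth 0: {0}
  depth 1: {2}
3 never appears.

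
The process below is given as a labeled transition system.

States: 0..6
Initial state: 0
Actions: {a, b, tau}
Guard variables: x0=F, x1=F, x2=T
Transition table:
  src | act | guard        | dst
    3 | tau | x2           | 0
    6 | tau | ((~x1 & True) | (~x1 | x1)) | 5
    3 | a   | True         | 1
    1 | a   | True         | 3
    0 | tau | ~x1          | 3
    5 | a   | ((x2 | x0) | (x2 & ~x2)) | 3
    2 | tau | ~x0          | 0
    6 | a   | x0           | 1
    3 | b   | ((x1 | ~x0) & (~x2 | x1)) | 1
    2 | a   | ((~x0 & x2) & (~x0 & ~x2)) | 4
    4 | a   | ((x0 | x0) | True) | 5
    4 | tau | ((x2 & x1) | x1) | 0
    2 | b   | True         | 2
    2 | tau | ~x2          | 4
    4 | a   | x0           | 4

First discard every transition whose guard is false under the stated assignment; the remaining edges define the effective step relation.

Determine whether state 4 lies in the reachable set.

Answer: UNREACHABLE

Analysis:
9 transition(s) survive guard evaluation.
L0 = {0}
L1 = {3}  total {0,3}
L2 = {1}  total {0,1,3}
Reach set: {0,1,3}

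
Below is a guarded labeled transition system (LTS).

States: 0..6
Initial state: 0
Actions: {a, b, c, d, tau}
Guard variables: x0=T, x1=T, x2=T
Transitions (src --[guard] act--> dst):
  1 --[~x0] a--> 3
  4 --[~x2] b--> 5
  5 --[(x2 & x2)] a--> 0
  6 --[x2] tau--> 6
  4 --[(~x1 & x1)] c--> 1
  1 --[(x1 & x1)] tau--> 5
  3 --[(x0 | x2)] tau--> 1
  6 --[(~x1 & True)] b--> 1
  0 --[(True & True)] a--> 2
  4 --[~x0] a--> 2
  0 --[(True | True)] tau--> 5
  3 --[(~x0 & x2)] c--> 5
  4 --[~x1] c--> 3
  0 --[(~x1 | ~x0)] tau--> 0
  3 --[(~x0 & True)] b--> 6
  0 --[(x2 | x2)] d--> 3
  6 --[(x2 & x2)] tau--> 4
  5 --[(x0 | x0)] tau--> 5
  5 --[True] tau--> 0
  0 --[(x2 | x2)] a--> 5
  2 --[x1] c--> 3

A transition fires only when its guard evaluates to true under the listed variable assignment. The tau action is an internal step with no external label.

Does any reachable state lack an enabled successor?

Reach set: {0,1,2,3,5}
  0: a→2  a→5  d→3  tau→5  [4 out]
  1: tau→5  [1 out]
  2: c→3  [1 out]
  3: tau→1  [1 out]
  5: a→0  tau→0  tau→5  [3 out]

Answer: DEADLOCK-FREE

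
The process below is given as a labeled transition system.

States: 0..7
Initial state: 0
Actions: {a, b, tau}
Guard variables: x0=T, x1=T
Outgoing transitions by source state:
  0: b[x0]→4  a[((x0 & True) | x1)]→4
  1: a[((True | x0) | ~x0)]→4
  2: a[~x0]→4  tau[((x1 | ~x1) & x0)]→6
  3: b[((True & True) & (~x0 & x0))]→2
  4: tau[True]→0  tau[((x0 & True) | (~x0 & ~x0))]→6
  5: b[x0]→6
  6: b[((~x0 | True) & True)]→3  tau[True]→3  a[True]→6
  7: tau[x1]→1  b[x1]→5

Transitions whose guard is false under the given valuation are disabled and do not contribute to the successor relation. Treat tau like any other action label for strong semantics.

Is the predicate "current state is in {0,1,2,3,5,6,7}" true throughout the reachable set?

Inv-set: {0,1,2,3,5,6,7}
R = {0,3,4,6}
  0: ✓
  3: ✓
  4: outside
  6: ✓
witness against invariant: b → 4

Answer: INVARIANT VIOLATED at state 4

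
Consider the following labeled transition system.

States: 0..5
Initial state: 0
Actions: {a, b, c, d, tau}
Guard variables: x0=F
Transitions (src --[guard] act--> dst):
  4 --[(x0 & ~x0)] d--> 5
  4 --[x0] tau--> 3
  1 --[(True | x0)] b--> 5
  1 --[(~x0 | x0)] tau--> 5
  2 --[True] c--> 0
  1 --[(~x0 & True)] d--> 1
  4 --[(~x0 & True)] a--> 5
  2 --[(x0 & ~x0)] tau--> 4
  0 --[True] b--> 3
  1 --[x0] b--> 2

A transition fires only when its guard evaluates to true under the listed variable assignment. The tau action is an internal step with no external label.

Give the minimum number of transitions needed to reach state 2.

Breadth-first toward 2:
  Layer 0: {0}
  Layer 1: {3}
2 never appears.

Answer: UNREACHABLE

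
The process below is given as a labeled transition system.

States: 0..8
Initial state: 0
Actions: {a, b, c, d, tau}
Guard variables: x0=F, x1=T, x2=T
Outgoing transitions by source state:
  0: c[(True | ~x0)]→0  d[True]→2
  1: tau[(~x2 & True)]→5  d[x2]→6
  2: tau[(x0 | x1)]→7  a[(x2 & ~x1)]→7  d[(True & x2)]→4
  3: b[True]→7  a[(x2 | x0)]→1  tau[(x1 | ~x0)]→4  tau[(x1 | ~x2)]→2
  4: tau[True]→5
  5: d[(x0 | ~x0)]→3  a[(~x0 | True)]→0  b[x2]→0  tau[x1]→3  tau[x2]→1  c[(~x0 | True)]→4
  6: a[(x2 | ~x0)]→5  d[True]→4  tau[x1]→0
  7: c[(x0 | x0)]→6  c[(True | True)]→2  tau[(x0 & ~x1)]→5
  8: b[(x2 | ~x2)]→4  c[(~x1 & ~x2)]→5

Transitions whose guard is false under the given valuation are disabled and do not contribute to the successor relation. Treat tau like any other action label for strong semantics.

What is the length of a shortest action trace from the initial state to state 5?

Answer: 3

Analysis:
BFS to 5:
  L0 = {0}
  L1 = {2}
  L2 = {4,7}
  L3 = {5}
5 enters at depth 3; path d·d·tau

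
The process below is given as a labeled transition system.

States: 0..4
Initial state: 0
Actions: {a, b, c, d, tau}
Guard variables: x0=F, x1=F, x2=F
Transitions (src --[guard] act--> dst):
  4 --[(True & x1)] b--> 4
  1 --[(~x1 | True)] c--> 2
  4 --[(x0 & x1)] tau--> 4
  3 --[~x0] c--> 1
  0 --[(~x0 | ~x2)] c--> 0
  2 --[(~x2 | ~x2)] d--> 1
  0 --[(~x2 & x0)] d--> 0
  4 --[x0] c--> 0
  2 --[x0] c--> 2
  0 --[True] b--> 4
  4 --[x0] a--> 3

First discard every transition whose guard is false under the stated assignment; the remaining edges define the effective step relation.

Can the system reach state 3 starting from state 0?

Guard filter leaves 5 enabled edge(s).
L0 = {0}
L1 = {4}  total {0,4}
Reach set: {0,4}

Answer: UNREACHABLE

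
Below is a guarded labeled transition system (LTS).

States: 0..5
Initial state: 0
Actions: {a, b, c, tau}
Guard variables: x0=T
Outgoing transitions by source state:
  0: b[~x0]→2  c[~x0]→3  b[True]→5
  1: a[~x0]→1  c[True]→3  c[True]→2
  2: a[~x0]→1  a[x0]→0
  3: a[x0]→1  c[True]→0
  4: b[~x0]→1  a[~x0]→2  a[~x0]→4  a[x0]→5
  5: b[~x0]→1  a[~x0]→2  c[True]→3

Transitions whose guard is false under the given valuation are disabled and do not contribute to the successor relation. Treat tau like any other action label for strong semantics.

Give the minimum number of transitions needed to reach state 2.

BFS to 2:
  Layer 0: {0}
  Layer 1: {5}
  Layer 2: {3}
  Layer 3: {1}
  Layer 4: {2}
2 enters at depth 4; path b·c·a·c

Answer: 4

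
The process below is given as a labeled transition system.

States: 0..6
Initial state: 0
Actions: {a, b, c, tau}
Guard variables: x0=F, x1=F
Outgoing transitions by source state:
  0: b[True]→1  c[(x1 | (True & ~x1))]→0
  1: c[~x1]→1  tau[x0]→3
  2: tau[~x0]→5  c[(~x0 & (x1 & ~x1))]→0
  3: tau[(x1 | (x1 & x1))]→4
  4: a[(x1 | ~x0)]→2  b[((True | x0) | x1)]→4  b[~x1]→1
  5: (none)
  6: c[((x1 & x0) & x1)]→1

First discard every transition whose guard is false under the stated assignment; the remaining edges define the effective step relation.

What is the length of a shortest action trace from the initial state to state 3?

Answer: UNREACHABLE

Trace:
Breadth-first toward 3:
  L0 = {0}
  L1 = {1}
3 never appears.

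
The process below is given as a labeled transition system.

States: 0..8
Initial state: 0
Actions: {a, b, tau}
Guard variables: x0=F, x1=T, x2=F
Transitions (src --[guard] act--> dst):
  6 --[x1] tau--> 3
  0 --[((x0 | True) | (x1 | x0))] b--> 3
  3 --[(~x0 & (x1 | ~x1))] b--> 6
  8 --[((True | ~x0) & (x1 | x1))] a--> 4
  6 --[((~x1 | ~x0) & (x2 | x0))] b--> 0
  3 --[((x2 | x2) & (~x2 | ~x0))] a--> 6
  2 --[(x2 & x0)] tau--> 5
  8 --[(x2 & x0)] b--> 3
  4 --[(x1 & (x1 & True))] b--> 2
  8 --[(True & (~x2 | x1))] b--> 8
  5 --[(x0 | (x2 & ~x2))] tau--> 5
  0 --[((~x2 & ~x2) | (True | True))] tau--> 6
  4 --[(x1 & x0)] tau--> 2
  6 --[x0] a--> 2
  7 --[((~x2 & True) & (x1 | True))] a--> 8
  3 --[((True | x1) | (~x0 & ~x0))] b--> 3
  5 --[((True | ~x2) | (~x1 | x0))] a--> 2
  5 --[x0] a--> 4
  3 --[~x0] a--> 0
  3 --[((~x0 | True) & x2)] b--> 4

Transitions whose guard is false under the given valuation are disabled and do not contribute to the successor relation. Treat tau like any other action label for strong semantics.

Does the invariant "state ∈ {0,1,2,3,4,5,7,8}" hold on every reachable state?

Allowed set {0,1,2,3,4,5,7,8}
Reachable = {0,3,6}
  0: ok
  3: ok
  6: ✗ unsafe
reach 6 via tau — violates

Answer: INVARIANT VIOLATED at state 6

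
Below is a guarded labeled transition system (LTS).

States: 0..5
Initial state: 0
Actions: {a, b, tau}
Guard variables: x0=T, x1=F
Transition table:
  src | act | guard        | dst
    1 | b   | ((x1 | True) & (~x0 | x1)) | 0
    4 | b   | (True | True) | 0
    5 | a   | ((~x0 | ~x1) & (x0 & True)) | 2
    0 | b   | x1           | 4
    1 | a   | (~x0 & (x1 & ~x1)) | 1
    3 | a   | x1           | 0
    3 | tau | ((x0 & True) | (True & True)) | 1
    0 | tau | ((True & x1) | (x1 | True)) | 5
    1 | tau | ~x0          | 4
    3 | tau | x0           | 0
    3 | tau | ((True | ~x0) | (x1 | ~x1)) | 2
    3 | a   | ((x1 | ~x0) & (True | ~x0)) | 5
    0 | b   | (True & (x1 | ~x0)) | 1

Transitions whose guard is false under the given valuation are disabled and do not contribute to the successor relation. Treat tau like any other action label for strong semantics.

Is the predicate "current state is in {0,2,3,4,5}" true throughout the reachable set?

Inv-set: {0,2,3,4,5}
R = {0,2,5}
  0: ok
  2: ok
  5: ok

Answer: INVARIANT HOLDS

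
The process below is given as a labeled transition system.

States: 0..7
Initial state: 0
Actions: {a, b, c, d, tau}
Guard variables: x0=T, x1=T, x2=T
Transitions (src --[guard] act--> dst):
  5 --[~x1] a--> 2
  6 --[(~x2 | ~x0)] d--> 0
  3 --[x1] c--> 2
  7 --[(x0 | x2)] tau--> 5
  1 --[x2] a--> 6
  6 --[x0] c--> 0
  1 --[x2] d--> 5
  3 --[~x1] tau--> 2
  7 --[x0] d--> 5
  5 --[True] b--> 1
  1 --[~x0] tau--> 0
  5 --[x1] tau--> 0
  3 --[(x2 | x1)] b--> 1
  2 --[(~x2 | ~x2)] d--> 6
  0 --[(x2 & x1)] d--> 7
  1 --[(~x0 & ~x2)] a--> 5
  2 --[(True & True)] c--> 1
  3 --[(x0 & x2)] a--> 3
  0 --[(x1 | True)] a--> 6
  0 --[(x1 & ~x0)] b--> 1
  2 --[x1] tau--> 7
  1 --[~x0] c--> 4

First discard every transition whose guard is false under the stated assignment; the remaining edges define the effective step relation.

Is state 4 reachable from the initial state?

14 transition(s) survive guard evaluation.
Layer 0: {0}
Layer 1: {6,7}  cumulative {0,6,7}
Layer 2: {5}  cumulative {0,5,6,7}
Layer 3: {1}  cumulative {0,1,5,6,7}
Reachable = {0,1,5,6,7}

Answer: UNREACHABLE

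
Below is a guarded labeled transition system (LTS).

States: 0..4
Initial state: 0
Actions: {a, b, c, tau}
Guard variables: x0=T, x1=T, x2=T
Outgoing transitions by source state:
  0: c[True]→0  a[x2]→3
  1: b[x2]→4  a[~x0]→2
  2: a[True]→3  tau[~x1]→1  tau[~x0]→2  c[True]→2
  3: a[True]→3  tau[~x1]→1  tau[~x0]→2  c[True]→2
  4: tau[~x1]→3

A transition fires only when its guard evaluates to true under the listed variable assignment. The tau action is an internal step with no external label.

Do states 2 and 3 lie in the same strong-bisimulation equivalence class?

Answer: BISIMILAR

Analysis:
Compute ~ classes (split until stable):
  round 0: {{0,1,2,3,4}}
  round 1: {{0,2,3},{1},{4}}
Fixed point at round 2; 3 class(es).
class of 2: {0,2,3}; class of 3: {0,2,3}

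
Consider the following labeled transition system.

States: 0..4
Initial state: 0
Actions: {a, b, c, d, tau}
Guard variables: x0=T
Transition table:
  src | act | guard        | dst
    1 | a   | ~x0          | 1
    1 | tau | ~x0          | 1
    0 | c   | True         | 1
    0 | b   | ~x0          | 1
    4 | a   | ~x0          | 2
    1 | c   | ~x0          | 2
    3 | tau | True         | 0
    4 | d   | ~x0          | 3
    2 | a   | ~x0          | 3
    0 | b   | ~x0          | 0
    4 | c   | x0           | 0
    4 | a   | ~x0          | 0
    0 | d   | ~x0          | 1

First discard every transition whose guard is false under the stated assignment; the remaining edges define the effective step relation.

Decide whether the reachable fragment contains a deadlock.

Reachable = {0,1}
  0: c→1  [1 exit(s)]
  1: ∅  [deadlock]
witness 1: c

Answer: DEADLOCK at state 1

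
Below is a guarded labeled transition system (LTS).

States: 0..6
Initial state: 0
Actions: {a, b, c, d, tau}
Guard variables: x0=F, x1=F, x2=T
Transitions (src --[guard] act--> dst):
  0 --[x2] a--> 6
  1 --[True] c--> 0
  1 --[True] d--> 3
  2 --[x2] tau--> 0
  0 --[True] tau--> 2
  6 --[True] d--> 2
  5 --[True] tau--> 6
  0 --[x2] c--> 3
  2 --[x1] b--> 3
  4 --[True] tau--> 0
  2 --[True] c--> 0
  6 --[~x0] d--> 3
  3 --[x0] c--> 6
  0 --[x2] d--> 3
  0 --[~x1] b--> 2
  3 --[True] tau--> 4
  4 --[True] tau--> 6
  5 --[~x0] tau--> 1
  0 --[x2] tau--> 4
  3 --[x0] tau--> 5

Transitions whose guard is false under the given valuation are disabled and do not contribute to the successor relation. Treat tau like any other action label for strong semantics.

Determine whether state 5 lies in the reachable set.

After dropping false guards: 17 live edges.
L0 = {0}
L1 = {2,3,4,6}  cumulative {0,2,3,4,6}
R = {0,2,3,4,6}

Answer: UNREACHABLE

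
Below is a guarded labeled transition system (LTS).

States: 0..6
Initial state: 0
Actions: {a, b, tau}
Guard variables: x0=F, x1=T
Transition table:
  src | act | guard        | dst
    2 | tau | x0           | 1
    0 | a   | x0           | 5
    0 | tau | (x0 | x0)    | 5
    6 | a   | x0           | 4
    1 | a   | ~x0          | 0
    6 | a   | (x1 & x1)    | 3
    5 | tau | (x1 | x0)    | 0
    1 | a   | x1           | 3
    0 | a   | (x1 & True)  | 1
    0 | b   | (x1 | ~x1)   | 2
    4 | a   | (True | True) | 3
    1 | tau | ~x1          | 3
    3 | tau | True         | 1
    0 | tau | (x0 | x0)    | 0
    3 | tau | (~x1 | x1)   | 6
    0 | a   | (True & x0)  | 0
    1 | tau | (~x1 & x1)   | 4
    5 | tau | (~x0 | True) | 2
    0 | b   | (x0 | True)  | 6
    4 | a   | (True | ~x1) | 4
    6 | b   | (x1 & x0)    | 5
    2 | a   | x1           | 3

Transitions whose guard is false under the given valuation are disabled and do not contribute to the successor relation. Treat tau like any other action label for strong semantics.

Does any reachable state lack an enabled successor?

Reachable = {0,1,2,3,6}
  0: a→1  b→2  b→6  [deg 3]
  1: a→0  a→3  [deg 2]
  2: a→3  [deg 1]
  3: tau→1  tau→6  [deg 2]
  6: a→3  [deg 1]

Answer: DEADLOCK-FREE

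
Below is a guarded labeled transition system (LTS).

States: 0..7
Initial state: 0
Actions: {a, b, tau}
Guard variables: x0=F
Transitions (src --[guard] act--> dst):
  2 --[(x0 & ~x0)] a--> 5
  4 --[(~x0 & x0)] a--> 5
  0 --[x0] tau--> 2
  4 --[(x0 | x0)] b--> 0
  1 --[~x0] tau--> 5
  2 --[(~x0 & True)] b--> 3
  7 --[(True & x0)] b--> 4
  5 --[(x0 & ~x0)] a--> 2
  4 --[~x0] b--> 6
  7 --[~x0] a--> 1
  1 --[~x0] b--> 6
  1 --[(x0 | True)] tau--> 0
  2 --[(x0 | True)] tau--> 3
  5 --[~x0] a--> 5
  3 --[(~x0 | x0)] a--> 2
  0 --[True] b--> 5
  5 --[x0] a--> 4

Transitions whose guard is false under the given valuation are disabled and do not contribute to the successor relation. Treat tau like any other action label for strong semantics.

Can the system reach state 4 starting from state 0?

Answer: UNREACHABLE

Analysis:
Guard filter leaves 10 enabled edge(s).
Layer 0: {0}
Layer 1: {5}  total {0,5}
Reachable = {0,5}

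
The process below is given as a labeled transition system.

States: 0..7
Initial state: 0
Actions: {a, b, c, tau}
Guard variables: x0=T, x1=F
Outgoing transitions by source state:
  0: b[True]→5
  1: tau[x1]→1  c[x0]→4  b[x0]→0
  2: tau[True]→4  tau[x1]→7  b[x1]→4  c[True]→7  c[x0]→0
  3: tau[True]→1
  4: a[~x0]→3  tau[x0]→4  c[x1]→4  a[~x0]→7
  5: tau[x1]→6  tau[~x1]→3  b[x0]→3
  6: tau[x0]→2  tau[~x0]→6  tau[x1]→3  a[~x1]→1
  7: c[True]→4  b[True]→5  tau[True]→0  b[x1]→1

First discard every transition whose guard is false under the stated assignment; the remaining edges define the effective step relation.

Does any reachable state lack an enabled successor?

Answer: DEADLOCK-FREE

Trace:
R = {0,1,3,4,5}
  0: b→5  [deg 1]
  1: b→0  c→4  [deg 2]
  3: tau→1  [deg 1]
  4: tau→4  [deg 1]
  5: b→3  tau→3  [deg 2]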